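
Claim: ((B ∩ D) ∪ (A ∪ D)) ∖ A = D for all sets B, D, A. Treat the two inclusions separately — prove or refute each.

Only the forward inclusion holds.

(⟹) Let x ∈ ((B ∩ D) ∪ (A ∪ D)) ∖ A. Then either x ∈ D and x ∉ B, A; or x ∈ B ∩ D and x ∉ A. In each case x ∈ D, so ((B ∩ D) ∪ (A ∪ D)) ∖ A ⊆ D.

(⟸) This inclusion fails. Take B = ∅, D = {1}, A = {1}; then 1 ∈ D but 1 ∉ ((B ∩ D) ∪ (A ∪ D)) ∖ A.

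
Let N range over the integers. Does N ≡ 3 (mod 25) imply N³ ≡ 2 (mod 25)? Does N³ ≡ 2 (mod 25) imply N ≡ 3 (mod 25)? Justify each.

Both directions hold; the statement is true.

(→) Suppose N ≡ 3 (mod 25). Write N = 25j + 3. Then (25j + 3)³ = 15625j³ + 5625j² + 675j + 27 = 25(625j³ + 225j² + 27j + 1) + 2, so N³ ≡ 2 (mod 25).

(←) Conversely, suppose N³ ≡ 2 (mod 25). The only residue r in {0, …, 24} with r³ ≡ 2 (mod 25) is r = 3, so N ≡ 3 (mod 25).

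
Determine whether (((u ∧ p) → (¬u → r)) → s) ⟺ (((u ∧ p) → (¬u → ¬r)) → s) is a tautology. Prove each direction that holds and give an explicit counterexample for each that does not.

(⟸) Assume the antecedent. If s is true, ((u ∧ p) → (¬u → r)) → s reduces to true regardless of the other variables. If s is false, the antecedent cannot hold. Either way ((u ∧ p) → (¬u → r)) → s holds.

(⟹) Assume the antecedent. If s is true, ((u ∧ p) → (¬u → ¬r)) → s reduces to true regardless of the other variables. If s is false, the antecedent cannot hold. Either way ((u ∧ p) → (¬u → ¬r)) → s holds.

Both directions hold; the statement is true.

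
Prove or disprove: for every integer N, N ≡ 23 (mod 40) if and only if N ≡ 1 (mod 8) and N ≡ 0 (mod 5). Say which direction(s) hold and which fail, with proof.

Neither direction holds.

(⟹) This fails: N = 23 gives 23 ≡ 23 (mod 40) but 23 ≡ 7 (mod 8), so the conjunction on the right does not hold.

(⟸) This fails: N = 25 satisfies both congruences on the right (25 ≡ 1 mod 8 and 25 ≡ 0 mod 5) yet 25 ≡ 25 (mod 40), not 23.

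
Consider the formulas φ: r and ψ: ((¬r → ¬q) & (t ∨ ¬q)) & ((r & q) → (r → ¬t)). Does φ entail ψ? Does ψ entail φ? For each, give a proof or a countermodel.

(⇒) fails and (⇐) fails.

[⇒] This fails. Under q = T, t = F, r = T, the left side is true but the right side is false.

[⇐] This fails. Under q = F, t = F, r = F, the left side is false but the right side is true.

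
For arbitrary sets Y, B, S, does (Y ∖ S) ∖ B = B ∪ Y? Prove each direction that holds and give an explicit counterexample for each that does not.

Reverse inclusion. This inclusion fails. Take Y = ∅, B = {1}, S = ∅; then 1 ∈ B ∪ Y but 1 ∉ (Y ∖ S) ∖ B.

Forward inclusion. Let x ∈ (Y ∖ S) ∖ B. Then x ∈ Y and x ∉ B, S, from which x ∈ B ∪ Y.

Only the forward inclusion holds.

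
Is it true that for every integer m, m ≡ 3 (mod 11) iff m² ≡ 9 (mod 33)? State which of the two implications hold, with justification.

Neither implication holds.

(→) This fails: take m = 14. Then 14 ≡ 3 (mod 11), but 14² = 196 ≡ 31 (mod 33), not 9.

(←) This fails: take m = 30. Then 30² = 900 ≡ 9 (mod 33), yet 30 ≡ 8 (mod 11), not 3.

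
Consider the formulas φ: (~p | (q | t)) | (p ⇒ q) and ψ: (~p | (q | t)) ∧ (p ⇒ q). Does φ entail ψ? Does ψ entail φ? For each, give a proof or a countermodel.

Only the converse holds.

[⇒] This fails. Under q = F, t = T, p = T, the left side is true but the right side is false.

[⇐] Assume the antecedent. If q is true, (~p | (q | t)) | (p ⇒ q) reduces to true regardless of the other variables. If q is false, the antecedent forces (q = F, t = F, p = F) or (q = F, t = T, p = F), and (~p | (q | t)) | (p ⇒ q) holds there. Either way (~p | (q | t)) | (p ⇒ q) holds.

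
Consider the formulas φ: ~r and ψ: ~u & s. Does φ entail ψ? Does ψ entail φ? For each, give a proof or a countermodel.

Forward direction. This fails. Under s = F, u = F, r = F, the left side is true but the right side is false.

Converse. This fails. Under s = T, u = F, r = T, the left side is false but the right side is true.

(⇒) fails and (⇐) fails.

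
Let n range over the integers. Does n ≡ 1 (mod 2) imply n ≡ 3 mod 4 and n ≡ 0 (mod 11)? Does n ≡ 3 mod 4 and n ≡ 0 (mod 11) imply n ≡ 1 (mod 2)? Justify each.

Not equivalent: only (⇐) holds.

(⟹) This fails: n = 1 gives 1 ≡ 1 (mod 2) but 1 ≡ 1 (mod 4), so the conjunction on the right does not hold.

(⟸) Conversely, if n ≡ 3 (mod 4) and n ≡ 0 (mod 11), then by the Chinese remainder theorem n ≡ 11 (mod 44). Since 11 ≡ 1 (mod 2) and 2 ∣ 44, we get n ≡ 1 (mod 2).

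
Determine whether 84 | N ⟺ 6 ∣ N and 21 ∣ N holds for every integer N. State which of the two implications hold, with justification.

(→) If 84 ∣ N, write N = 84q. Since 84 = 14·6, N = 6·(14q), so 6 ∣ N; and since 84 = 4·21, N = 21·(4q), so 21 ∣ N.

(←) This fails: take N = 42. Both 6 ∣ 42 and 21 ∣ 42, yet 42 is not a multiple of 84 (since 42 = 0·84 + 42), so 84 ∤ 42.

Only the forward implication holds.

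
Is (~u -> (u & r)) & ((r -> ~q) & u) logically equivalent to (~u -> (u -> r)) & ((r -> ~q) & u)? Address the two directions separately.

The biconditional holds.

(⟹) Assume the antecedent. If q is true, the antecedent forces (q = T, u = T, r = F), and the consequent holds there. If q is false, the antecedent forces (q = F, u = T, r = F) or (q = F, u = T, r = T), and the consequent holds there. Either way the consequent holds.

(⟸) Assume the antecedent. If q is true, the antecedent forces (q = T, u = T, r = F), and the consequent holds there. If q is false, the antecedent forces (q = F, u = T, r = F) or (q = F, u = T, r = T), and the consequent holds there. Either way the consequent holds.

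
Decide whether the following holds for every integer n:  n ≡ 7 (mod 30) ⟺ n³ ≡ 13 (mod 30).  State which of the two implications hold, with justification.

Both implications hold.

(⟹) Suppose n ≡ 7 (mod 30). Write n = 30j + 7. Then (30j + 7)³ = 27000j³ + 18900j² + 4410j + 343 = 30(900j³ + 630j² + 147j + 11) + 13, so n³ ≡ 13 (mod 30).

(⟸) Conversely, suppose n³ ≡ 13 (mod 30). The only residue r in {0, …, 29} with r³ ≡ 13 (mod 30) is r = 7, so n ≡ 7 (mod 30).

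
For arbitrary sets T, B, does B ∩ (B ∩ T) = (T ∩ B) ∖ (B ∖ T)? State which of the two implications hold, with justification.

The two sets are equal.

Forward inclusion. Let x ∈ B ∩ (B ∩ T). Then x ∈ T ∩ B, from which x ∈ (T ∩ B) ∖ (B ∖ T).

Reverse inclusion. Let x ∈ (T ∩ B) ∖ (B ∖ T). Then x ∈ T ∩ B, from which x ∈ B ∩ (B ∩ T).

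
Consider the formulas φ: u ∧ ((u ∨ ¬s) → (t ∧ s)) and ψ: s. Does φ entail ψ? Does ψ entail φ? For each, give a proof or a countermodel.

(→) Assume the antecedent. If u is true, the antecedent forces (u = T, t = T, s = T), and s holds there. If u is false, the antecedent cannot hold. Either way s holds.

(←) This fails. Under u = F, t = F, s = T, the left side is false but the right side is true.

(⇒) holds; (⇐) fails.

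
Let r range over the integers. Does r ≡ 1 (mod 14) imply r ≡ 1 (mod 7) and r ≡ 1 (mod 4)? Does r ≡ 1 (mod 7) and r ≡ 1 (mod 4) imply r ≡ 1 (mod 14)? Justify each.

Only the converse holds.

[⇒] This fails: r = 15 gives 15 ≡ 1 (mod 14) but 15 ≡ 3 (mod 4), so the conjunction on the right does not hold.

[⇐] Conversely, if r ≡ 1 (mod 7) and r ≡ 1 (mod 4), then by the Chinese remainder theorem r ≡ 1 (mod 28). Since 1 ≡ 1 (mod 14) and 14 ∣ 28, we get r ≡ 1 (mod 14).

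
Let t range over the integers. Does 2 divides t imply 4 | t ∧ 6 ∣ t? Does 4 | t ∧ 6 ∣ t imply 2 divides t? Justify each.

(⟹) This fails: take t = 2. Certainly 2 ∣ 2, but 4 ∤ 2.

(⟸) Suppose 4 ∣ t and 6 ∣ t. Any common multiple of 4 and 6 is a multiple of their lcm; here lcm(4, 6) = 4·6/gcd(4, 6) = 24/2 = 12, so 12 ∣ t. Since 2 ∣ 12, it follows that 2 ∣ t.

The forward direction fails; the converse holds.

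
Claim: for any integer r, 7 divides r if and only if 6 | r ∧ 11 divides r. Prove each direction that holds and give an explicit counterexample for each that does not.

(→) This fails: take r = 7. Certainly 7 ∣ 7, but 6 ∤ 7.

(←) This fails: take r = 66. Both 6 ∣ 66 and 11 ∣ 66, yet 66 is not a multiple of 7 (since 66 = 9·7 + 3), so 7 ∤ 66.

Neither implication holds.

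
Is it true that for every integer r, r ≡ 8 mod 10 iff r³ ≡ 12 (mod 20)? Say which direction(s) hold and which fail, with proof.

Both directions hold; the statement is true.

(→) Suppose r ≡ 8 (mod 10). Working modulo 20, r ∈ {8, 18}; for each such r, r³ ≡ 12 (mod 20).

(←) Conversely, the residues r modulo 20 with r³ ≡ 12 (mod 20) are exactly {8, 18}, and each is ≡ 8 (mod 10).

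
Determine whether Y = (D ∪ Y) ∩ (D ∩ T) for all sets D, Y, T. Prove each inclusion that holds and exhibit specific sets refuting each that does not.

(⟹) This inclusion fails. Take D = ∅, Y = {1}, T = ∅; then 1 ∈ Y but 1 ∉ (D ∪ Y) ∩ (D ∩ T).

(⟸) This inclusion fails. Take D = {1}, Y = ∅, T = {1}; then 1 ∈ (D ∪ Y) ∩ (D ∩ T) but 1 ∉ Y.

(⊆) fails and (⊇) fails.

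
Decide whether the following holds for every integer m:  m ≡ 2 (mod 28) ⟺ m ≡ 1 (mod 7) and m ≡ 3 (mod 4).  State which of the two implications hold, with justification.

Neither direction holds.

(⇒) This fails: m = 2 gives 2 ≡ 2 (mod 28) but 2 ≡ 2 (mod 7), so the conjunction on the right does not hold.

(⇐) This fails: m = 15 satisfies both congruences on the right (15 ≡ 1 mod 7 and 15 ≡ 3 mod 4) yet 15 ≡ 15 (mod 28), not 2.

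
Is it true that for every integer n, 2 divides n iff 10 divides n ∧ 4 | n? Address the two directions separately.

Not equivalent: only (⇐) holds.

Forward direction. This fails: take n = 2. Certainly 2 ∣ 2, but 10 ∤ 2.

Converse. Suppose 10 ∣ n and 4 ∣ n. Any common multiple of 10 and 4 is a multiple of their lcm; here lcm(10, 4) = 10·4/gcd(10, 4) = 40/2 = 20, so 20 ∣ n. Since 2 ∣ 20, it follows that 2 ∣ n.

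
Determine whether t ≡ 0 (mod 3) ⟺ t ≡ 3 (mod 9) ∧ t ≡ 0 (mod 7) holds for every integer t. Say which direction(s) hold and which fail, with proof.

(⇒) fails; (⇐) holds.

(→) This fails: t = 0 gives 0 ≡ 0 (mod 3) but 0 ≡ 0 (mod 9), so the conjunction on the right does not hold.

(←) Conversely, if t ≡ 3 (mod 9) and t ≡ 0 (mod 7), then by the Chinese remainder theorem t ≡ 21 (mod 63). Since 21 ≡ 0 (mod 3) and 3 ∣ 63, we get t ≡ 0 (mod 3).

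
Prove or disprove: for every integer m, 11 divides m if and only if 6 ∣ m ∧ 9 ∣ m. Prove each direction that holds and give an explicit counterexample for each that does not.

(⇒) fails and (⇐) fails.

(⟹) This fails: take m = 11. Certainly 11 ∣ 11, but 6 ∤ 11.

(⟸) This fails: take m = 18. Both 6 ∣ 18 and 9 ∣ 18, yet 18 is not a multiple of 11 (since 18 = 1·11 + 7), so 11 ∤ 18.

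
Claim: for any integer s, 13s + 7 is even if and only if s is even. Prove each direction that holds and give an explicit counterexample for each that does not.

[⇒] This fails: s = 1 gives 13s + 7 = 20, which is even, but 1 is odd, not even.

[⇐] This also fails: s = 2 is even, but 13s + 7 = 33 is odd, not even.

Neither implication holds.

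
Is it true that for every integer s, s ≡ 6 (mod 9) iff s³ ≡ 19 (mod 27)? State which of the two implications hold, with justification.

(⇒) This fails: take s = 6. Then 6 ≡ 6 (mod 9), but 6³ = 216 ≡ 0 (mod 27), not 19.

(⇐) This fails: take s = 7. Then 7³ = 343 ≡ 19 (mod 27), yet 7 ≡ 7 (mod 9), not 6.

Neither direction holds.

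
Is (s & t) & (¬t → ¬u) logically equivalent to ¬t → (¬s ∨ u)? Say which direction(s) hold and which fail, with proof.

(⇒) Assume the antecedent. If t is true, ¬t → (¬s ∨ u) reduces to true regardless of the other variables. If t is false, the antecedent cannot hold. Either way ¬t → (¬s ∨ u) holds.

(⇐) This fails. Under t = F, u = F, s = F, the left side is false but the right side is true.

Only the forward implication holds.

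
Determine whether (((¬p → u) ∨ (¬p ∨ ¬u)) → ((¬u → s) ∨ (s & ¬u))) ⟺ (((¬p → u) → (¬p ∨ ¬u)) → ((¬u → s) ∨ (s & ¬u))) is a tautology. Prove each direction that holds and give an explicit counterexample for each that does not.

Forward direction. Assume the antecedent. If s is true, the consequent reduces to true regardless of the other variables. If s is false, the antecedent forces (s = F, u = T, p = F) or (s = F, u = T, p = T), and the consequent holds there. Either way the consequent holds.

Converse. Assume the antecedent. If s is true, the consequent reduces to true regardless of the other variables. If s is false, the antecedent forces (s = F, u = T, p = F) or (s = F, u = T, p = T), and the consequent holds there. Either way the consequent holds.

The biconditional holds.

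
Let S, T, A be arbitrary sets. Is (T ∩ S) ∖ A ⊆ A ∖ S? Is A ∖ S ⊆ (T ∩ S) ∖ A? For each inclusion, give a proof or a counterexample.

(⟹) This inclusion fails. Take S = {1}, T = {1}, A = ∅; then 1 ∈ (T ∩ S) ∖ A but 1 ∉ A ∖ S.

(⟸) This inclusion fails. Take S = ∅, T = ∅, A = {1}; then 1 ∈ A ∖ S but 1 ∉ (T ∩ S) ∖ A.

(⊆) fails and (⊇) fails.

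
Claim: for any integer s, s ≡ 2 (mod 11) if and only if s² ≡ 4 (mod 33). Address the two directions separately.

Neither direction holds.

[⇒] This fails: take s = 24. Then 24 ≡ 2 (mod 11), but 24² = 576 ≡ 15 (mod 33), not 4.

[⇐] This fails: take s = 20. Then 20² = 400 ≡ 4 (mod 33), yet 20 ≡ 9 (mod 11), not 2.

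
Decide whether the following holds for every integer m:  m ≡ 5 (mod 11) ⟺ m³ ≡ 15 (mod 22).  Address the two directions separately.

Forward direction. This fails: take m = 16. Then 16 ≡ 5 (mod 11), but 16³ = 4096 ≡ 4 (mod 22), not 15.

Converse. The residues r modulo 22 with r³ ≡ 15 (mod 22) are exactly {5}, and each is ≡ 5 (mod 11).

The forward direction fails; the converse holds.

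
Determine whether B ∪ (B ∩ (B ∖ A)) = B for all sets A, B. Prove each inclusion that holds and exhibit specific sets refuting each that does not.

(⊆) Let x ∈ B ∪ (B ∩ (B ∖ A)). Then either x ∈ B and x ∉ A; or x ∈ A ∩ B. In each case x ∈ B, so B ∪ (B ∩ (B ∖ A)) ⊆ B.

(⊇) Let x ∈ B. Then either x ∈ B and x ∉ A; or x ∈ A ∩ B. In each case x ∈ B ∪ (B ∩ (B ∖ A)), so B ⊆ B ∪ (B ∩ (B ∖ A)).

The two sets are equal.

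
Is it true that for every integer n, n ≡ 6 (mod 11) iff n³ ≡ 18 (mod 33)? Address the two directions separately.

Forward direction. This fails: take n = 17. Then 17 ≡ 6 (mod 11), but 17³ = 4913 ≡ 29 (mod 33), not 18.

Converse. The residues r modulo 33 with r³ ≡ 18 (mod 33) are exactly {6}, and each is ≡ 6 (mod 11).

The forward direction fails; the converse holds.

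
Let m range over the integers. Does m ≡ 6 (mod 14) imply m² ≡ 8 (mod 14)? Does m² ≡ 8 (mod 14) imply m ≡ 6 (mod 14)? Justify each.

(⟹) Suppose m ≡ 6 (mod 14). Write m = 14j + 6. Then (14j + 6)² = 196j² + 168j + 36 = 14(14j² + 12j + 2) + 8, so m² ≡ 8 (mod 14).

(⟸) This fails: take m = 8. Then 8² = 64 ≡ 8 (mod 14), yet 8 ≡ 8 (mod 14), not 6.

Only the forward direction holds.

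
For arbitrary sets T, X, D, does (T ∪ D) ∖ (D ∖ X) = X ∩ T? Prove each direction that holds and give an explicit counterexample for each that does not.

Forward inclusion. This inclusion fails. Take T = {1}, X = ∅, D = ∅; then 1 ∈ (T ∪ D) ∖ (D ∖ X) but 1 ∉ X ∩ T.

Reverse inclusion. Let x ∈ X ∩ T. Then either x ∈ T ∩ X and x ∉ D; or x ∈ T ∩ X ∩ D. In each case x ∈ (T ∪ D) ∖ (D ∖ X), so X ∩ T ⊆ (T ∪ D) ∖ (D ∖ X).

(⊆) fails; (⊇) holds.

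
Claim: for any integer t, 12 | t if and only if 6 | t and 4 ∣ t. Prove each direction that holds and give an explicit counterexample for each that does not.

Both implications hold.

(⇒) If 12 ∣ t, write t = 12q. Since 12 = 2·6, t = 6·(2q), so 6 ∣ t; and since 12 = 3·4, t = 4·(3q), so 4 ∣ t.

(⇐) Suppose 6 ∣ t and 4 ∣ t. Any common multiple of 6 and 4 is a multiple of their lcm; here lcm(6, 4) = 6·4/gcd(6, 4) = 24/2 = 12, so 12 ∣ t.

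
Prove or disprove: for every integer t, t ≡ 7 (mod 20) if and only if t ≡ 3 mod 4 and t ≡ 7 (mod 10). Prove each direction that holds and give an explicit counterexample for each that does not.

Both directions hold.

(←) If t ≡ 3 (mod 4) and t ≡ 7 (mod 10), then by the Chinese remainder theorem t ≡ 7 (mod 20). This is exactly t ≡ 7 (mod 20).

(→) Suppose t ≡ 7 (mod 20); write t = 20j + 7. Since 4 ∣ 20, reducing mod 4 gives t ≡ 7 ≡ 3 (mod 4); since 10 ∣ 20, reducing mod 10 gives t ≡ 7 (mod 10).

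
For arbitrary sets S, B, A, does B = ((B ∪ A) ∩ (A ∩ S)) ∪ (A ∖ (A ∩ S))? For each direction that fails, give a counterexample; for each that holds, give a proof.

Both inclusions fail.

(⊆) This inclusion fails. Take S = ∅, B = {1}, A = ∅; then 1 ∈ B but 1 ∉ ((B ∪ A) ∩ (A ∩ S)) ∪ (A ∖ (A ∩ S)).

(⊇) This inclusion fails. Take S = ∅, B = ∅, A = {1}; then 1 ∈ ((B ∪ A) ∩ (A ∩ S)) ∪ (A ∖ (A ∩ S)) but 1 ∉ B.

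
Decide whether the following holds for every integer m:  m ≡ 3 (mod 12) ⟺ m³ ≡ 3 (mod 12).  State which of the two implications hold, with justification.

(←) For the converse, argue contrapositively. If m ≢ 3 (mod 12), then m is congruent to one of 0, 1, 2, 4, 5, 6, 7, 8, 9, 10, 11 modulo 12, and these give m³ ≡ 0, 1, 8, 4, 5, 0, 7, 8, 9, 4, 11 respectively — never 3.

(→) Suppose m ≡ 3 (mod 12). Write m = 12j + 3. Then (12j + 3)³ = 1728j³ + 1296j² + 324j + 27 = 12(144j³ + 108j² + 27j + 2) + 3, so m³ ≡ 3 (mod 12).

Both directions hold.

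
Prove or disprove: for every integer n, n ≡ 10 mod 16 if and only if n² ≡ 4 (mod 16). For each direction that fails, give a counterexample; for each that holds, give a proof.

Not equivalent: only (⇒) holds.

(⟸) This fails: take n = 2. Then 2² = 4 ≡ 4 (mod 16), yet 2 ≡ 2 (mod 16), not 10.

(⟹) Suppose n ≡ 10 mod 16. Write n = 16j + 10. Then (16j + 10)² = 256j² + 320j + 100 = 16(16j² + 20j + 6) + 4, so n² ≡ 4 (mod 16).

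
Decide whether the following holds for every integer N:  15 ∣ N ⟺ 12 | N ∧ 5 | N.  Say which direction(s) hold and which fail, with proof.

Only the reverse direction holds.

(⇒) This fails: take N = 15. Certainly 15 ∣ 15, but 12 ∤ 15.

(⇐) Suppose 12 ∣ N and 5 ∣ N. Any common multiple of 12 and 5 is a multiple of their lcm; here gcd(12, 5) = 1, so lcm(12, 5) = 12·5 = 60, so 60 ∣ N. Since 15 ∣ 60, it follows that 15 ∣ N.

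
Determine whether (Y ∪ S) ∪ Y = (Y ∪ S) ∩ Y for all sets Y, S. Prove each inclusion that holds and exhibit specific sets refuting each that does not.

(⊆) fails; (⊇) holds.

Forward inclusion. This inclusion fails. Take Y = ∅, S = {1}; then 1 ∈ (Y ∪ S) ∪ Y but 1 ∉ (Y ∪ S) ∩ Y.

Reverse inclusion. Let x ∈ (Y ∪ S) ∩ Y. Then either x ∈ Y and x ∉ S; or x ∈ Y ∩ S. In each case x ∈ (Y ∪ S) ∪ Y, so (Y ∪ S) ∩ Y ⊆ (Y ∪ S) ∪ Y.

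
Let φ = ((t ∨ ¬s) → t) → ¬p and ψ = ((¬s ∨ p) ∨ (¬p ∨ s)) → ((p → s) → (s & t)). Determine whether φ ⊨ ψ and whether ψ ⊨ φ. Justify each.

Both directions fail.

(⟹) This fails. Under t = F, p = F, s = F, the left side is true but the right side is false.

(⟸) This fails. Under t = T, p = T, s = F, the left side is false but the right side is true.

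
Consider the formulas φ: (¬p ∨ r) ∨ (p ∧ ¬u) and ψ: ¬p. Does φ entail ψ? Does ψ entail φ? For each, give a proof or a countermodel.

(⇒) fails; (⇐) holds.

(⟹) This fails. Under r = F, p = T, u = F, the left side is true but the right side is false.

(⟸) Assume the antecedent. If r is true, (¬p ∨ r) ∨ (p ∧ ¬u) reduces to true regardless of the other variables. If r is false, the antecedent forces (r = F, p = F, u = F) or (r = F, p = F, u = T), and (¬p ∨ r) ∨ (p ∧ ¬u) holds there. Either way (¬p ∨ r) ∨ (p ∧ ¬u) holds.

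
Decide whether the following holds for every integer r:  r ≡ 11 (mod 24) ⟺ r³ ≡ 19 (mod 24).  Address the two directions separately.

Forward direction. This fails: take r = 11. Then 11 ≡ 11 (mod 24), but 11³ = 1331 ≡ 11 (mod 24), not 19.

Converse. This fails: take r = 19. Then 19³ = 6859 ≡ 19 (mod 24), yet 19 ≡ 19 (mod 24), not 11.

(⇒) fails and (⇐) fails.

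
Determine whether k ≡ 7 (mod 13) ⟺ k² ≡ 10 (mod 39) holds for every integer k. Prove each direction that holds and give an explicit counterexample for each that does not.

Neither implication holds.

[⇒] This fails: take k = 33. Then 33 ≡ 7 (mod 13), but 33² = 1089 ≡ 36 (mod 39), not 10.

[⇐] This fails: take k = 19. Then 19² = 361 ≡ 10 (mod 39), yet 19 ≡ 6 (mod 13), not 7.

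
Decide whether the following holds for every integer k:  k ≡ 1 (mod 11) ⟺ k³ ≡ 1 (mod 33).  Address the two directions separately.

Not equivalent: only (⇐) holds.

Forward direction. This fails: take k = 12. Then 12 ≡ 1 (mod 11), but 12³ = 1728 ≡ 12 (mod 33), not 1.

Converse. The residues r modulo 33 with r³ ≡ 1 (mod 33) are exactly {1}, and each is ≡ 1 (mod 11).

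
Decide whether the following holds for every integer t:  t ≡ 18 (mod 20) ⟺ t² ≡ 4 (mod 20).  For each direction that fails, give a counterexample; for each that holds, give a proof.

(⇒) holds; (⇐) fails.

(←) This fails: take t = 2. Then 2² = 4 ≡ 4 (mod 20), yet 2 ≡ 2 (mod 20), not 18.

(→) Suppose t ≡ 18 (mod 20). Write t = 20j + 18. Then (20j + 18)² = 400j² + 720j + 324 = 20(20j² + 36j + 16) + 4, so t² ≡ 4 (mod 20).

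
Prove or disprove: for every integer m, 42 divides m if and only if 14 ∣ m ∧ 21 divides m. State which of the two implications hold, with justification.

Equivalent; both directions hold.

(⇐) Suppose 14 ∣ m and 21 ∣ m. Any common multiple of 14 and 21 is a multiple of their lcm; here lcm(14, 21) = 14·21/gcd(14, 21) = 294/7 = 42, so 42 ∣ m.

(⇒) If 42 ∣ m, write m = 42q. Since 42 = 3·14, m = 14·(3q), so 14 ∣ m; and since 42 = 2·21, m = 21·(2q), so 21 ∣ m.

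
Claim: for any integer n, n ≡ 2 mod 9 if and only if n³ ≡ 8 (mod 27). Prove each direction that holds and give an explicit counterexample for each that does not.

(⇐) The residues r modulo 27 with r³ ≡ 8 (mod 27) are exactly {2, 11, 20}, and each is ≡ 2 (mod 9).

(⇒) Suppose n ≡ 2 (mod 9). Working modulo 27, n ∈ {2, 11, 20}; for each such r, r³ ≡ 8 (mod 27).

Both directions hold; the statement is true.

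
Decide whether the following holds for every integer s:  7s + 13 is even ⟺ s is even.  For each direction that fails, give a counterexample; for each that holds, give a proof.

Neither implication holds.

[⇒] This fails: s = 7 gives 7s + 13 = 62, which is even, but 7 is odd, not even.

[⇐] This also fails: s = 6 is even, but 7s + 13 = 55 is odd, not even.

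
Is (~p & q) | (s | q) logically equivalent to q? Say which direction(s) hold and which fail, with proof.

(⟹) This fails. Under p = F, q = F, s = T, the left side is true but the right side is false.

(⟸) Assume the antecedent. If p is true, the antecedent forces (p = T, q = T, s = F) or (p = T, q = T, s = T), and (~p & q) | (s | q) holds there. If p is false, the antecedent forces (p = F, q = T, s = F) or (p = F, q = T, s = T), and (~p & q) | (s | q) holds there. Either way (~p & q) | (s | q) holds.

Only the converse holds.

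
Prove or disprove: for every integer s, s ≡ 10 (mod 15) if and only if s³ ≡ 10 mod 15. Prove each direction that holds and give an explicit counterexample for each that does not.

[⇒] Suppose s ≡ 10 (mod 15). Write s = 15j + 10. Then (15j + 10)³ = 3375j³ + 6750j² + 4500j + 1000 = 15(225j³ + 450j² + 300j + 66) + 10, so s³ ≡ 10 (mod 15).

[⇐] Conversely, suppose s³ ≡ 10 (mod 15). The only residue r in {0, …, 14} with r³ ≡ 10 (mod 15) is r = 10, so s ≡ 10 (mod 15).

Equivalent; both directions hold.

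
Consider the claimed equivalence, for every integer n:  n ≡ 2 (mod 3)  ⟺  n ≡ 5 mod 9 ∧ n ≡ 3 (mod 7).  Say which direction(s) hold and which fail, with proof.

(→) This fails: n = 2 gives 2 ≡ 2 (mod 3) but 2 ≡ 2 (mod 9), so the conjunction on the right does not hold.

(←) Conversely, if n ≡ 5 (mod 9) and n ≡ 3 (mod 7), then by the Chinese remainder theorem n ≡ 59 (mod 63). Since 59 ≡ 2 (mod 3) and 3 ∣ 63, we get n ≡ 2 (mod 3).

Only the reverse direction holds.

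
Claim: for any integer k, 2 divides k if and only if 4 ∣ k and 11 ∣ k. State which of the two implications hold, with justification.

[⇐] Suppose 4 ∣ k and 11 ∣ k. Any common multiple of 4 and 11 is a multiple of their lcm; here gcd(4, 11) = 1, so lcm(4, 11) = 4·11 = 44, so 44 ∣ k. Since 2 ∣ 44, it follows that 2 ∣ k.

[⇒] This fails: take k = 2. Certainly 2 ∣ 2, but 4 ∤ 2.

Only the reverse direction holds.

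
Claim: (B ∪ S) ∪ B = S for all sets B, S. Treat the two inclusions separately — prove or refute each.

Only the reverse inclusion holds.

Forward inclusion. This inclusion fails. Take B = {1}, S = ∅; then 1 ∈ (B ∪ S) ∪ B but 1 ∉ S.

Reverse inclusion. Let x ∈ S. Then either x ∈ S and x ∉ B; or x ∈ B ∩ S. In each case x ∈ (B ∪ S) ∪ B, so S ⊆ (B ∪ S) ∪ B.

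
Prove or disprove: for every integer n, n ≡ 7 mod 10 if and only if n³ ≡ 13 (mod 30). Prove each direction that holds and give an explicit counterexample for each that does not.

Only the converse holds.

(⟹) This fails: take n = 17. Then 17 ≡ 7 (mod 10), but 17³ = 4913 ≡ 23 (mod 30), not 13.

(⟸) Conversely, the residues r modulo 30 with r³ ≡ 13 (mod 30) are exactly {7}, and each is ≡ 7 (mod 10).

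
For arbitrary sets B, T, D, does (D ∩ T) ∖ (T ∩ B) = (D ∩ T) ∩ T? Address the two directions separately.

Forward inclusion. Let x ∈ (D ∩ T) ∖ (T ∩ B). Then x ∈ T ∩ D and x ∉ B, from which x ∈ (D ∩ T) ∩ T.

Reverse inclusion. This inclusion fails. Take B = {1}, T = {1}, D = {1}; then 1 ∈ (D ∩ T) ∩ T but 1 ∉ (D ∩ T) ∖ (T ∩ B).

The sets are not equal: only the forward inclusion holds.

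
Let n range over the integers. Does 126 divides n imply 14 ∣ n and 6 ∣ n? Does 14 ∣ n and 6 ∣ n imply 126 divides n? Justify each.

(⇒) If 126 ∣ n, write n = 126q. Since 126 = 9·14, n = 14·(9q), so 14 ∣ n; and since 126 = 21·6, n = 6·(21q), so 6 ∣ n.

(⇐) This fails: take n = 42. Both 14 ∣ 42 and 6 ∣ 42, yet 42 is not a multiple of 126 (since 42 = 0·126 + 42), so 126 ∤ 42.

Only the forward implication holds.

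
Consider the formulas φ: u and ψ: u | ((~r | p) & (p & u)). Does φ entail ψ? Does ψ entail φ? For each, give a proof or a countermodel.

Equivalent; both directions hold.

(⇒) Assume the antecedent. If r is true, the antecedent forces (r = T, p = F, u = T) or (r = T, p = T, u = T), and u | ((~r | p) & (p & u)) holds there. If r is false, the antecedent forces (r = F, p = F, u = T) or (r = F, p = T, u = T), and u | ((~r | p) & (p & u)) holds there. Either way u | ((~r | p) & (p & u)) holds.

(⇐) Assume the antecedent. If r is true, the antecedent forces (r = T, p = F, u = T) or (r = T, p = T, u = T), and u holds there. If r is false, the antecedent forces (r = F, p = F, u = T) or (r = F, p = T, u = T), and u holds there. Either way u holds.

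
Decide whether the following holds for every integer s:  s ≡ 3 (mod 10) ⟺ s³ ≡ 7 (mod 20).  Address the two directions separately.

(⟸) The residues r modulo 20 with r³ ≡ 7 (mod 20) are exactly {3}, and each is ≡ 3 (mod 10).

(⟹) This fails: take s = 13. Then 13 ≡ 3 (mod 10), but 13³ = 2197 ≡ 17 (mod 20), not 7.

Only the converse holds.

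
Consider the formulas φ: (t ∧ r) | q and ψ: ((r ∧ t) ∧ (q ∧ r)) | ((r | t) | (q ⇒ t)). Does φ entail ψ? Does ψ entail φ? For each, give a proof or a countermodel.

(⇒) fails and (⇐) fails.

(⇒) This fails. Under q = T, r = F, t = F, the left side is true but the right side is false.

(⇐) This fails. Under q = F, r = F, t = F, the left side is false but the right side is true.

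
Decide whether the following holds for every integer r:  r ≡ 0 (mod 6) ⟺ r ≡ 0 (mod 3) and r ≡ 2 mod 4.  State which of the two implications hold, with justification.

The forward direction fails; the converse holds.

Forward direction. This fails: r = 0 gives 0 ≡ 0 (mod 6) but 0 ≡ 0 (mod 4), so the conjunction on the right does not hold.

Converse. If r ≡ 0 (mod 3) and r ≡ 2 (mod 4), then by the Chinese remainder theorem r ≡ 6 (mod 12). Since 6 ≡ 0 (mod 6) and 6 ∣ 12, we get r ≡ 0 (mod 6).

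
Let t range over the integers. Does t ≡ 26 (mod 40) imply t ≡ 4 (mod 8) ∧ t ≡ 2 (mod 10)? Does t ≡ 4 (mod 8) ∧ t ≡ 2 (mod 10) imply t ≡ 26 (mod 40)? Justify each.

(⟹) This fails: t = 26 gives 26 ≡ 26 (mod 40) but 26 ≡ 2 (mod 8), so the conjunction on the right does not hold.

(⟸) This fails: t = 12 satisfies both congruences on the right (12 ≡ 4 mod 8 and 12 ≡ 2 mod 10) yet 12 ≡ 12 (mod 40), not 26.

Neither implication holds.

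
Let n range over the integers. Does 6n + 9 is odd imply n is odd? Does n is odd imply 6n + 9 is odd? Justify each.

Only the converse holds.

(←) Suppose n is odd. Since 6 is even, 6n is even for every n, so 6n + 9 has the same parity as 9, which is odd. Hence 6n + 9 is odd.

(→) This fails: take n = 0. Then 6n + 9 = 9, which is odd, yet n = 0 is even, not odd.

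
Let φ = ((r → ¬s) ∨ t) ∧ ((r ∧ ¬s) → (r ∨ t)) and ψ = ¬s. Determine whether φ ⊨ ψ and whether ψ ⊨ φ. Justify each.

Converse. Assume the antecedent. If r is true, the antecedent forces (r = T, s = F, t = F) or (r = T, s = F, t = T), and the consequent holds there. If r is false, the consequent reduces to true regardless of the other variables. Either way the consequent holds.

Forward direction. This fails. Under r = F, s = T, t = F, the left side is true but the right side is false.

(⇒) fails; (⇐) holds.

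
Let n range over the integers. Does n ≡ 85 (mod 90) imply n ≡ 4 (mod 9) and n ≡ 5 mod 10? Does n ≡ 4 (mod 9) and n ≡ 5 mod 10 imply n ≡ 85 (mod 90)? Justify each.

The biconditional holds.

(⟹) Suppose n ≡ 85 (mod 90); write n = 90j + 85. Since 9 ∣ 90, reducing mod 9 gives n ≡ 85 ≡ 4 (mod 9); since 10 ∣ 90, reducing mod 10 gives n ≡ 85 ≡ 5 (mod 10).

(⟸) Conversely, if n ≡ 4 (mod 9) and n ≡ 5 (mod 10), then by the Chinese remainder theorem n ≡ 85 (mod 90). This is exactly n ≡ 85 (mod 90).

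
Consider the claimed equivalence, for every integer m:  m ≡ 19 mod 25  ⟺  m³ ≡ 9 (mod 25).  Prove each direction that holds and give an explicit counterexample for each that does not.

Both directions hold.

(→) Suppose m ≡ 19 mod 25. Write m = 25j + 19. Then (25j + 19)³ = 15625j³ + 35625j² + 27075j + 6859 = 25(625j³ + 1425j² + 1083j + 274) + 9, so m³ ≡ 9 (mod 25).

(←) Conversely, suppose m³ ≡ 9 (mod 25). The only residue r in {0, …, 24} with r³ ≡ 9 (mod 25) is r = 19, so m ≡ 19 (mod 25).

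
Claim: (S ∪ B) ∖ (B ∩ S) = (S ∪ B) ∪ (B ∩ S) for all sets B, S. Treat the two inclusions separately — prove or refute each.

(⊆) holds; (⊇) fails.

Forward inclusion. Let x ∈ (S ∪ B) ∖ (B ∩ S). Then either x ∈ B and x ∉ S; or x ∈ S and x ∉ B. In each case x ∈ (S ∪ B) ∪ (B ∩ S), so (S ∪ B) ∖ (B ∩ S) ⊆ (S ∪ B) ∪ (B ∩ S).

Reverse inclusion. This inclusion fails. Take B = {1}, S = {1}; then 1 ∈ (S ∪ B) ∪ (B ∩ S) but 1 ∉ (S ∪ B) ∖ (B ∩ S).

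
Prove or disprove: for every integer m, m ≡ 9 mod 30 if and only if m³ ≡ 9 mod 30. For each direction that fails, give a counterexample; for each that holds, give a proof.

(⟹) Suppose m ≡ 9 mod 30. Write m = 30j + 9. Then (30j + 9)³ = 27000j³ + 24300j² + 7290j + 729 = 30(900j³ + 810j² + 243j + 24) + 9, so m³ ≡ 9 (mod 30).

(⟸) Conversely, suppose m³ ≡ 9 (mod 30). The only residue r in {0, …, 29} with r³ ≡ 9 (mod 30) is r = 9, so m ≡ 9 (mod 30).

Both directions hold.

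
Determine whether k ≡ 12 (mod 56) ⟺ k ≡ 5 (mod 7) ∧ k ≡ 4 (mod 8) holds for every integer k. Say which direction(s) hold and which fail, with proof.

Equivalent; both directions hold.

(→) Suppose k ≡ 12 (mod 56); write k = 56j + 12. Since 7 ∣ 56, reducing mod 7 gives k ≡ 12 ≡ 5 (mod 7); since 8 ∣ 56, reducing mod 8 gives k ≡ 12 ≡ 4 (mod 8).

(←) Conversely, if k ≡ 5 (mod 7) and k ≡ 4 (mod 8), then by the Chinese remainder theorem k ≡ 12 (mod 56). This is exactly k ≡ 12 (mod 56).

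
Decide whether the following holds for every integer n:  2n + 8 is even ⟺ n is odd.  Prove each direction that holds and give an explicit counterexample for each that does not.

(⇒) This fails: take n = 2. Then 2n + 8 = 12, which is even, yet n = 2 is even, not odd.

(⇐) Suppose n is odd. Since 2 is even, 2n is even for every n, so 2n + 8 has the same parity as 8, which is even. Hence 2n + 8 is even.

The forward direction fails; the converse holds.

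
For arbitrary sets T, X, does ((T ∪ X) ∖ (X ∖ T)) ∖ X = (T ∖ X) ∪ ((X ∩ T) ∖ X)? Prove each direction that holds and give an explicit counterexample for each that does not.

(⟹) Let x ∈ ((T ∪ X) ∖ (X ∖ T)) ∖ X. Then x ∈ T and x ∉ X, from which x ∈ (T ∖ X) ∪ ((X ∩ T) ∖ X).

(⟸) Let x ∈ (T ∖ X) ∪ ((X ∩ T) ∖ X). Then x ∈ T and x ∉ X, from which x ∈ ((T ∪ X) ∖ (X ∖ T)) ∖ X.

Both inclusions hold.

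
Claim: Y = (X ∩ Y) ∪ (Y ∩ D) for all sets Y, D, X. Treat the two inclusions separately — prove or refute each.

(⊆) This inclusion fails. Take Y = {1}, D = ∅, X = ∅; then 1 ∈ Y but 1 ∉ (X ∩ Y) ∪ (Y ∩ D).

(⊇) Let x ∈ (X ∩ Y) ∪ (Y ∩ D). Then either x ∈ Y ∩ D and x ∉ X; or x ∈ Y ∩ X and x ∉ D; or x ∈ Y ∩ D ∩ X. In each case x ∈ Y, so (X ∩ Y) ∪ (Y ∩ D) ⊆ Y.

The sets are not equal: only the reverse inclusion holds.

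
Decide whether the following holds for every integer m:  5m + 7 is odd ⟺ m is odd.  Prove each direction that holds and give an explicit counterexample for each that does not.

Neither direction holds.

[⇒] This fails: m = 2 gives 5m + 7 = 17, which is odd, but 2 is even, not odd.

[⇐] This also fails: m = 1 is odd, but 5m + 7 = 12 is even, not odd.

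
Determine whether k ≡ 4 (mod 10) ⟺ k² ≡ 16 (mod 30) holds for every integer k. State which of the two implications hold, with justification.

(→) This fails: take k = 24. Then 24 ≡ 4 (mod 10), but 24² = 576 ≡ 6 (mod 30), not 16.

(←) This fails: take k = 16. Then 16² = 256 ≡ 16 (mod 30), yet 16 ≡ 6 (mod 10), not 4.

Neither implication holds.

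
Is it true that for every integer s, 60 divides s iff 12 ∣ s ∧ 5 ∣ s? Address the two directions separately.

Both directions hold; the statement is true.

(⇐) Suppose 12 ∣ s and 5 ∣ s. Any common multiple of 12 and 5 is a multiple of their lcm; here gcd(12, 5) = 1, so lcm(12, 5) = 12·5 = 60, so 60 ∣ s.

(⇒) If 60 ∣ s, write s = 60q. Since 60 = 5·12, s = 12·(5q), so 12 ∣ s; and since 60 = 12·5, s = 5·(12q), so 5 ∣ s.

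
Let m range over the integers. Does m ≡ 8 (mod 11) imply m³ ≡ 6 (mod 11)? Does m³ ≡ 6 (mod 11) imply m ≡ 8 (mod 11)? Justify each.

The biconditional holds.

(⇒) Suppose m ≡ 8 (mod 11). Write m = 11j + 8. Then (11j + 8)³ = 1331j³ + 2904j² + 2112j + 512 = 11(121j³ + 264j² + 192j + 46) + 6, so m³ ≡ 6 (mod 11).

(⇐) Conversely, suppose m³ ≡ 6 (mod 11). The only residue r in {0, …, 10} with r³ ≡ 6 (mod 11) is r = 8, so m ≡ 8 (mod 11).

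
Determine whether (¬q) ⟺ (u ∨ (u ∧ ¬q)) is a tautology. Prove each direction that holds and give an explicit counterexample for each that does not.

Neither direction holds.

[⇒] This fails. Under u = F, q = F, the left side is true but the right side is false.

[⇐] This fails. Under u = T, q = T, the left side is false but the right side is true.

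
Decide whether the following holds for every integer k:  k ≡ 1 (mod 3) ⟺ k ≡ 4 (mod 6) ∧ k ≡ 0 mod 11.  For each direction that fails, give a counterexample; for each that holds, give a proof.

Only the reverse direction holds.

Forward direction. This fails: k = 1 gives 1 ≡ 1 (mod 3) but 1 ≡ 1 (mod 6), so the conjunction on the right does not hold.

Converse. If k ≡ 4 (mod 6) and k ≡ 0 (mod 11), then by the Chinese remainder theorem k ≡ 22 (mod 66). Since 22 ≡ 1 (mod 3) and 3 ∣ 66, we get k ≡ 1 (mod 3).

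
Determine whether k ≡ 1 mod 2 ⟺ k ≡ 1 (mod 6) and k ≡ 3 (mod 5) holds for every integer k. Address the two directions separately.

[⇒] This fails: k = 1 gives 1 ≡ 1 (mod 2) but 1 ≡ 1 (mod 5), so the conjunction on the right does not hold.

[⇐] Conversely, if k ≡ 1 (mod 6) and k ≡ 3 (mod 5), then by the Chinese remainder theorem k ≡ 13 (mod 30). Since 13 ≡ 1 (mod 2) and 2 ∣ 30, we get k ≡ 1 (mod 2).

The forward direction fails; the converse holds.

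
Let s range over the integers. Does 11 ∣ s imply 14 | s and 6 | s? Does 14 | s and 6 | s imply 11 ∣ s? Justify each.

[⇒] This fails: take s = 11. Certainly 11 ∣ 11, but 14 ∤ 11.

[⇐] This fails: take s = 42. Both 14 ∣ 42 and 6 ∣ 42, yet 42 is not a multiple of 11 (since 42 = 3·11 + 9), so 11 ∤ 42.

Neither direction holds.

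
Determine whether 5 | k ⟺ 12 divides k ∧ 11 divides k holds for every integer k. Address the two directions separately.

(⟹) This fails: take k = 5. Certainly 5 ∣ 5, but 12 ∤ 5.

(⟸) This fails: take k = 132. Both 12 ∣ 132 and 11 ∣ 132, yet 132 is not a multiple of 5 (since 132 = 26·5 + 2), so 5 ∤ 132.

Neither direction holds.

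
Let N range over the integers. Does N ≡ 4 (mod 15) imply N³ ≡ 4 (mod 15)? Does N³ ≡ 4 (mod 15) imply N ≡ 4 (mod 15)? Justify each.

Forward direction. Suppose N ≡ 4 (mod 15). Write N = 15j + 4. Then (15j + 4)³ = 3375j³ + 2700j² + 720j + 64 = 15(225j³ + 180j² + 48j + 4) + 4, so N³ ≡ 4 (mod 15).

Converse. Suppose N³ ≡ 4 (mod 15). The only residue r in {0, …, 14} with r³ ≡ 4 (mod 15) is r = 4, so N ≡ 4 (mod 15).

The biconditional holds.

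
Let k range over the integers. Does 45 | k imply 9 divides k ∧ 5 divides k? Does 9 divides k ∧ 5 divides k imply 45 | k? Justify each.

(→) If 45 ∣ k, write k = 45q. Since 45 = 5·9, k = 9·(5q), so 9 ∣ k; and since 45 = 9·5, k = 5·(9q), so 5 ∣ k.

(←) Suppose 9 ∣ k and 5 ∣ k. Any common multiple of 9 and 5 is a multiple of their lcm; here gcd(9, 5) = 1, so lcm(9, 5) = 9·5 = 45, so 45 ∣ k.

Both directions hold.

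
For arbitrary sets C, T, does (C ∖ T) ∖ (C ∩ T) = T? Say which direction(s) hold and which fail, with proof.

Neither inclusion holds.

Forward inclusion. This inclusion fails. Take C = {1}, T = ∅; then 1 ∈ (C ∖ T) ∖ (C ∩ T) but 1 ∉ T.

Reverse inclusion. This inclusion fails. Take C = ∅, T = {1}; then 1 ∈ T but 1 ∉ (C ∖ T) ∖ (C ∩ T).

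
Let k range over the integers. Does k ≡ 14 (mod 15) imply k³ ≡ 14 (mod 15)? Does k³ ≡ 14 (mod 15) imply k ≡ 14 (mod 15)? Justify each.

Both directions hold.

(→) Suppose k ≡ 14 (mod 15). Write k = 15j + 14. Then (15j + 14)³ = 3375j³ + 9450j² + 8820j + 2744 = 15(225j³ + 630j² + 588j + 182) + 14, so k³ ≡ 14 (mod 15).

(←) Conversely, suppose k³ ≡ 14 (mod 15). The only residue r in {0, …, 14} with r³ ≡ 14 (mod 15) is r = 14, so k ≡ 14 (mod 15).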